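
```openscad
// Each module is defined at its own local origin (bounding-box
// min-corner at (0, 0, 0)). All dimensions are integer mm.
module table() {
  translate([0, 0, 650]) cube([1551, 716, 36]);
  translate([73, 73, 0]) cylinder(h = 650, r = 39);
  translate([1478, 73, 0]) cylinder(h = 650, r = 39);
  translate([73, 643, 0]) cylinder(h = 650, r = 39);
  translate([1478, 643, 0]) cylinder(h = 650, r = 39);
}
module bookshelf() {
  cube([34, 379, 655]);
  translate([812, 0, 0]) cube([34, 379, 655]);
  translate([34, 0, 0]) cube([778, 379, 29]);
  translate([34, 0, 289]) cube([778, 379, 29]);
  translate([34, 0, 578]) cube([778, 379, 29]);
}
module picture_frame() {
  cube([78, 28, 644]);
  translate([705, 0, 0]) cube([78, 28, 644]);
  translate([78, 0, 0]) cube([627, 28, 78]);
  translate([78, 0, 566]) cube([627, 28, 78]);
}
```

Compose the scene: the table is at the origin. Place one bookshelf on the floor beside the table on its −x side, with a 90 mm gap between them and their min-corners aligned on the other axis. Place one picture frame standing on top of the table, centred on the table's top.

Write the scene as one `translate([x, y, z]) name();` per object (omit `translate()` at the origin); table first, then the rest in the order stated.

table();
translate([-936, 0, 0]) bookshelf();
translate([384, 344, 686]) picture_frame();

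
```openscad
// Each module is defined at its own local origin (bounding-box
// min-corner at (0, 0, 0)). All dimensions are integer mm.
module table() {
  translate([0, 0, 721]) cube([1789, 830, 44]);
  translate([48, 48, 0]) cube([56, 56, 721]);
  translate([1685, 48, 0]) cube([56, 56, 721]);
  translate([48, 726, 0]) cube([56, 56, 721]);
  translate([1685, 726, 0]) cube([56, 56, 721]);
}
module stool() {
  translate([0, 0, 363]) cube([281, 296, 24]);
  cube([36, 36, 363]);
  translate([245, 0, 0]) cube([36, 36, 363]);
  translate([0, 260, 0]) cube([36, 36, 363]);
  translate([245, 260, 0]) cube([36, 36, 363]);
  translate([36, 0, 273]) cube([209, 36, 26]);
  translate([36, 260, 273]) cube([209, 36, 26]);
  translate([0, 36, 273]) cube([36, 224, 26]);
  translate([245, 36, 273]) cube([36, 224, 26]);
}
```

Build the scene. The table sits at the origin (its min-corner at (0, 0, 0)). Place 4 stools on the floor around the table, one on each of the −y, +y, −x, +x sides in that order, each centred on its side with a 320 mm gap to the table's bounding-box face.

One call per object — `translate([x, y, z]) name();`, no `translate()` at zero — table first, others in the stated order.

table();
translate([754, -616, 0]) stool();
translate([754, 1150, 0]) stool();
translate([-601, 267, 0]) stool();
translate([2109, 267, 0]) stool();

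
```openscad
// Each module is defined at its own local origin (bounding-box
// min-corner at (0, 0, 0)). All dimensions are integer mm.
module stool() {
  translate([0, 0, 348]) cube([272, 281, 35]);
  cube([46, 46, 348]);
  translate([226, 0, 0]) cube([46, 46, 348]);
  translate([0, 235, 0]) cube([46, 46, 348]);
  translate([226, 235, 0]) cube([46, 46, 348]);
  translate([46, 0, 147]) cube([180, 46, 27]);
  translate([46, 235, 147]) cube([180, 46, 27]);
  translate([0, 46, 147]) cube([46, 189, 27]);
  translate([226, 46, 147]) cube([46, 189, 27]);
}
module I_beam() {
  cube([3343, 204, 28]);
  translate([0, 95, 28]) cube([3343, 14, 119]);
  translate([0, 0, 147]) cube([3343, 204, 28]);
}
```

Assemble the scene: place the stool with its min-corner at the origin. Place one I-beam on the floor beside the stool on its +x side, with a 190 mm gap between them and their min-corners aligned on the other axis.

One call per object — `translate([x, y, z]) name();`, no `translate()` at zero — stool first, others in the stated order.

stool();
translate([462, 0, 0]) I_beam();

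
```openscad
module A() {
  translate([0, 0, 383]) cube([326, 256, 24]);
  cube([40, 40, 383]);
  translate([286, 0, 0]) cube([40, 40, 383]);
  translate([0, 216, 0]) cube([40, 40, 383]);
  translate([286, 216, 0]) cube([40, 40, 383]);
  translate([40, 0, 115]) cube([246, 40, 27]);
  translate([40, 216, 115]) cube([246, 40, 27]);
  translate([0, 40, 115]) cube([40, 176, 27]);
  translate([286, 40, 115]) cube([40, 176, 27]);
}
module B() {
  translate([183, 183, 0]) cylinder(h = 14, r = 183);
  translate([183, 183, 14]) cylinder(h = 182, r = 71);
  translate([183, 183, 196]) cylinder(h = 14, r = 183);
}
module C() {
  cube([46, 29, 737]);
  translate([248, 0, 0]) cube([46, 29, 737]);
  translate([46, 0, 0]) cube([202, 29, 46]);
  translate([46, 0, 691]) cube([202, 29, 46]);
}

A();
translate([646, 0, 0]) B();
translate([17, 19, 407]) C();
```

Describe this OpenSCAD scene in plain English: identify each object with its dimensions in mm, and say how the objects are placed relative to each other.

A is a simple wooden stool: a rectangular seat 326 mm (x) by 256 mm (y), 24 mm thick, top face at z = 407 mm, on four square legs, each 40×40 mm in cross-section. The legs rest on z = 0, each flush with a corner of the seat. Four stretchers, 40 mm wide and 27 mm tall, connect adjacent legs with their undersides at z = 115 mm, each running between the inner faces of the legs it joins and aligned with the legs' outer faces on the other axis.

B is a spool: two coaxial disc flanges of radius 183 mm and thickness 14 mm, joined by a core cylinder of radius 71 mm and height 182 mm. The lower flange rests on z = 0 and the three cylinders share a vertical axis.

C is a picture frame with a 202×645 mm rectangular opening (x by z) and a uniform 46 mm border on every side. Frame depth is 29 mm along y. It is built from two vertical stiles running the full outside height and two horizontal rails spanning the gap between the stiles.

The spool is on the floor beside the stool on its +x side. The picture frame is on top of the stool.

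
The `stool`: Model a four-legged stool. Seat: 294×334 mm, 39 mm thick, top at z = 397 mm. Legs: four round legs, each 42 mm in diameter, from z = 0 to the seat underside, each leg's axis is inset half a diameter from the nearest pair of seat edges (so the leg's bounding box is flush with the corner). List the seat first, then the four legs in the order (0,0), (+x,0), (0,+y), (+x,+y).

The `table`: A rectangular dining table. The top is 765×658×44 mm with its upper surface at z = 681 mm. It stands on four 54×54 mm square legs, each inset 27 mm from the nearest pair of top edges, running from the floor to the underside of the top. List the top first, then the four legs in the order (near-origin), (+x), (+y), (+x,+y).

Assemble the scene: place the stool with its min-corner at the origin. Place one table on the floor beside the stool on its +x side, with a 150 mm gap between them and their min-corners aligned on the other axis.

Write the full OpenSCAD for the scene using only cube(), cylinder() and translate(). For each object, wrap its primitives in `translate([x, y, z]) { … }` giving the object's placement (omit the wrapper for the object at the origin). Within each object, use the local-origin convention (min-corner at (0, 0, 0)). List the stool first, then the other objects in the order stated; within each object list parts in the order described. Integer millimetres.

translate([0, 0, 358]) cube([294, 334, 39]);
translate([21, 21, 0]) cylinder(h = 358, r = 21);
translate([273, 21, 0]) cylinder(h = 358, r = 21);
translate([21, 313, 0]) cylinder(h = 358, r = 21);
translate([273, 313, 0]) cylinder(h = 358, r = 21);
translate([444, 0, 0]) {
  translate([0, 0, 637]) cube([765, 658, 44]);
  translate([27, 27, 0]) cube([54, 54, 637]);
  translate([684, 27, 0]) cube([54, 54, 637]);
  translate([27, 577, 0]) cube([54, 54, 637]);
  translate([684, 577, 0]) cube([54, 54, 637]);
}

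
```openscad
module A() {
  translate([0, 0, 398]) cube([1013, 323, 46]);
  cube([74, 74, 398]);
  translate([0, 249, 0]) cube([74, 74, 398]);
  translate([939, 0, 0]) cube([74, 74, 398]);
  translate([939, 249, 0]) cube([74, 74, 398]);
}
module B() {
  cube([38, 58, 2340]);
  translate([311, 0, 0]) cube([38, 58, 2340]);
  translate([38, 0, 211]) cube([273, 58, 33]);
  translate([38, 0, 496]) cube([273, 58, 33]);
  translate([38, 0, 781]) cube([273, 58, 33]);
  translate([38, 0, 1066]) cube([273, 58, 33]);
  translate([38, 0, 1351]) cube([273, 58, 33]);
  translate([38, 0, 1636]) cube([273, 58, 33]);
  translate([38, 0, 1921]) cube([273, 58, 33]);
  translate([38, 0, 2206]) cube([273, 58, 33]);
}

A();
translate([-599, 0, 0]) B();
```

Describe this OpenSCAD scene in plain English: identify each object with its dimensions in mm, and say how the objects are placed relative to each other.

A is a bench: a 1013×323 mm seat slab, 46 mm thick, top at z = 444 mm, on four 74×74 mm square legs flush with the seat corners and standing on z = 0.

B is a wooden ladder with two side rails of 38×58 mm section and 2340 mm height, set 349 mm apart overall. Between them run 8 rectangular rungs (58 mm deep, 33 mm thick), front faces flush with the rails' −y face. The bottom of the first rung is 211 mm above the floor and each subsequent rung is 285 mm higher than the one below.

The ladder is on the floor beside the bench on its −x side.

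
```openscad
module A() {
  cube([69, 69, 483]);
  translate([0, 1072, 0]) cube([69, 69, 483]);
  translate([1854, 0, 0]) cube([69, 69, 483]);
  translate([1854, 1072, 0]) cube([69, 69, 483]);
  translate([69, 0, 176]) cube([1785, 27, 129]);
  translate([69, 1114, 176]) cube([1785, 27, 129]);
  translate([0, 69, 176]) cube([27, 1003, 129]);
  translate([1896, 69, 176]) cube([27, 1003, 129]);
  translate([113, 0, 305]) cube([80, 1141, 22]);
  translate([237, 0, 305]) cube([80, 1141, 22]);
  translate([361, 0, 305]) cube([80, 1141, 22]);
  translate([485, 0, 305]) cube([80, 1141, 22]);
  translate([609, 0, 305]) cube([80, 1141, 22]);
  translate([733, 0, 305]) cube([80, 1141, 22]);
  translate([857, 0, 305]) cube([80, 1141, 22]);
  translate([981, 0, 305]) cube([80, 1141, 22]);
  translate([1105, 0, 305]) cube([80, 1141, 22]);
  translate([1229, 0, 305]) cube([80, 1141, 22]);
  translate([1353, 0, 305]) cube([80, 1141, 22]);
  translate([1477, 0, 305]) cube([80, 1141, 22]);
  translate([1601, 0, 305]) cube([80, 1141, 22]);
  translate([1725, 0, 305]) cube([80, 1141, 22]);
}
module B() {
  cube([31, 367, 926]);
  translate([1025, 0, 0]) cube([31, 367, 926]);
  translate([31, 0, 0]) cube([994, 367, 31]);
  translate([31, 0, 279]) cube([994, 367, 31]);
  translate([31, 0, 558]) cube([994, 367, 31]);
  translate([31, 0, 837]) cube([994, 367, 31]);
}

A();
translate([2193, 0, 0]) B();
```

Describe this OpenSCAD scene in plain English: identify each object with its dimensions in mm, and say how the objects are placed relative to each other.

A is a bed frame 1923 mm long (x) by 1141 mm wide (y). Four 69×69 mm corner posts, 483 mm tall, at the corners of the footprint. Four rails of 27 mm thickness and 129 mm height run between adjacent posts with their undersides at z = 176 mm, their outer faces flush with the outside of the frame (the two x-running rails run between the posts' inner faces; the two y-running rails run between the posts' inner faces). 14 slats, each 80 mm wide (x) and 22 mm thick, lie across the top of the two x-running rails, running the full 1141 mm width of the frame in y; the slats are evenly spaced along x between the inner faces of the end posts with equal gaps (rounded down to the nearest mm) at the −x end and between each pair — any rounding remainder accumulates at the +x end.

B is a bookshelf 1056 mm wide overall, 367 mm deep and 926 mm tall. The two sides are 31 mm thick vertical panels. 4 horizontal shelves of 31 mm thickness span between the inner faces of the sides; the lowest shelf sits on the floor and shelves are stacked with a clear vertical gap of 248 mm between each pair.

The bookshelf is on the floor beside the bed frame on its +x side.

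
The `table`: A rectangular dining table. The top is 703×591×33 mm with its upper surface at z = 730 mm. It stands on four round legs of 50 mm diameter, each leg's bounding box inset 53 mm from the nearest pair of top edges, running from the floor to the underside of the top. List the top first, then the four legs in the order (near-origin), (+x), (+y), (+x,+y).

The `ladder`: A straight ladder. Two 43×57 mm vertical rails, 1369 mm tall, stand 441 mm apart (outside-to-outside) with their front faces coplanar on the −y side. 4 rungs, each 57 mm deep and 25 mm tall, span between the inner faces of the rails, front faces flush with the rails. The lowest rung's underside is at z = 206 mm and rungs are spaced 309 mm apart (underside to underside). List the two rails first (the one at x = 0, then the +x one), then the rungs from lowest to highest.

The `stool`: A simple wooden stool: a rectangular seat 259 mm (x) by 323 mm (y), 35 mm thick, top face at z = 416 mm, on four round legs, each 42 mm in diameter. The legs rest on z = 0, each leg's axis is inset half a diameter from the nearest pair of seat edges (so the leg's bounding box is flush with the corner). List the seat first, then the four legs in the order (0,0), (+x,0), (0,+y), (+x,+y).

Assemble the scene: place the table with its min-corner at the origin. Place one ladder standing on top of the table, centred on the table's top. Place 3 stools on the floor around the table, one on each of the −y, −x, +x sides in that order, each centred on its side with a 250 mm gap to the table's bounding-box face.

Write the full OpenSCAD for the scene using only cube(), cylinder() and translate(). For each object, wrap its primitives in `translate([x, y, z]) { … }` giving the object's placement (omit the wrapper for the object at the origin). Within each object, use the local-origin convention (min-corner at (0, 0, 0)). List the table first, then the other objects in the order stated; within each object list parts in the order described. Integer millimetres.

translate([0, 0, 697]) cube([703, 591, 33]);
translate([78, 78, 0]) cylinder(h = 697, r = 25);
translate([625, 78, 0]) cylinder(h = 697, r = 25);
translate([78, 513, 0]) cylinder(h = 697, r = 25);
translate([625, 513, 0]) cylinder(h = 697, r = 25);
translate([131, 267, 730]) {
  cube([43, 57, 1369]);
  translate([398, 0, 0]) cube([43, 57, 1369]);
  translate([43, 0, 206]) cube([355, 57, 25]);
  translate([43, 0, 515]) cube([355, 57, 25]);
  translate([43, 0, 824]) cube([355, 57, 25]);
  translate([43, 0, 1133]) cube([355, 57, 25]);
}
translate([222, -573, 0]) {
  translate([0, 0, 381]) cube([259, 323, 35]);
  translate([21, 21, 0]) cylinder(h = 381, r = 21);
  translate([238, 21, 0]) cylinder(h = 381, r = 21);
  translate([21, 302, 0]) cylinder(h = 381, r = 21);
  translate([238, 302, 0]) cylinder(h = 381, r = 21);
}
translate([-509, 134, 0]) {
  translate([0, 0, 381]) cube([259, 323, 35]);
  translate([21, 21, 0]) cylinder(h = 381, r = 21);
  translate([238, 21, 0]) cylinder(h = 381, r = 21);
  translate([21, 302, 0]) cylinder(h = 381, r = 21);
  translate([238, 302, 0]) cylinder(h = 381, r = 21);
}
translate([953, 134, 0]) {
  translate([0, 0, 381]) cube([259, 323, 35]);
  translate([21, 21, 0]) cylinder(h = 381, r = 21);
  translate([238, 21, 0]) cylinder(h = 381, r = 21);
  translate([21, 302, 0]) cylinder(h = 381, r = 21);
  translate([238, 302, 0]) cylinder(h = 381, r = 21);
}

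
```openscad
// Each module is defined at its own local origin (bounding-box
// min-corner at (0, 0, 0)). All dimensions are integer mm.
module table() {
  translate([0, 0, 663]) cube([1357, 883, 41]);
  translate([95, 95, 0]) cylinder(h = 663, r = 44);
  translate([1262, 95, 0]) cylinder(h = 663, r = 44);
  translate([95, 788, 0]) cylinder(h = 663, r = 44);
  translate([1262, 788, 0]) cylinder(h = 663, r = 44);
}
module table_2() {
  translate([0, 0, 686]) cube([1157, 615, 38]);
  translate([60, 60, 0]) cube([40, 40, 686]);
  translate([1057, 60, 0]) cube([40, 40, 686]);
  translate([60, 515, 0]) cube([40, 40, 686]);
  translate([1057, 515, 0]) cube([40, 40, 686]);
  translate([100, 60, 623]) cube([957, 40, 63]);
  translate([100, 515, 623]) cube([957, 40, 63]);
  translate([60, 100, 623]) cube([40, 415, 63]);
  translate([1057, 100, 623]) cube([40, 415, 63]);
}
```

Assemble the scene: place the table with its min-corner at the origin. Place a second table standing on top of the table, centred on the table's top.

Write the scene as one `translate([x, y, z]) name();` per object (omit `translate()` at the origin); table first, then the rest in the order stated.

table();
translate([100, 134, 704]) table_2();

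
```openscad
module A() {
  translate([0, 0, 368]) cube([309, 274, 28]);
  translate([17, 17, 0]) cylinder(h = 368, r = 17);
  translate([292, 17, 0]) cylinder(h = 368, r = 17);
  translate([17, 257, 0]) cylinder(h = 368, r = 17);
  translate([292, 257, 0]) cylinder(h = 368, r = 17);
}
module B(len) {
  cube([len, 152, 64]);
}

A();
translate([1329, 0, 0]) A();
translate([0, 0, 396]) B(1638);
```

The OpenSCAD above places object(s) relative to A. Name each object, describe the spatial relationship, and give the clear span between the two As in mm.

Second stool starts at x = 1329; first ends at x = 309; clear span = 1329 − 309 = 1020 mm.

A is a stool. B is a beam. A beam spans the tops of two stools. The clear span between the two stools is 1020 mm.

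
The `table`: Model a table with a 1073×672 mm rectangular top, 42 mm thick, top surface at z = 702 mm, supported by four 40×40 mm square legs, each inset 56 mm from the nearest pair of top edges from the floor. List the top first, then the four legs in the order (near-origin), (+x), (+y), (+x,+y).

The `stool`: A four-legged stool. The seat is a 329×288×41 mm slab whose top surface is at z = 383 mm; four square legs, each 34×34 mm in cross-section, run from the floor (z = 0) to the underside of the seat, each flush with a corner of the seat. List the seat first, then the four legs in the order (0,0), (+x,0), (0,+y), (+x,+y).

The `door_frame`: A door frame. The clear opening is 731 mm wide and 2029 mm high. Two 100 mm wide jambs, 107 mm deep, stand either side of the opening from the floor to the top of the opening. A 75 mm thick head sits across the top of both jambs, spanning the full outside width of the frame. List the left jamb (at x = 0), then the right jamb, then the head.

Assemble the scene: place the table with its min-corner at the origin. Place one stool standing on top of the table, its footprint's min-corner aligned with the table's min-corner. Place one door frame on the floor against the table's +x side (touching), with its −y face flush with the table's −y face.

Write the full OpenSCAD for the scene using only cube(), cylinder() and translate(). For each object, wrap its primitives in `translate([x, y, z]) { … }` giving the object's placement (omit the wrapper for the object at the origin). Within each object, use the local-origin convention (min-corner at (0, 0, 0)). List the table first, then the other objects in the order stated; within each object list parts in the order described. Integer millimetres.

translate([0, 0, 660]) cube([1073, 672, 42]);
translate([56, 56, 0]) cube([40, 40, 660]);
translate([977, 56, 0]) cube([40, 40, 660]);
translate([56, 576, 0]) cube([40, 40, 660]);
translate([977, 576, 0]) cube([40, 40, 660]);
translate([0, 0, 702]) {
  translate([0, 0, 342]) cube([329, 288, 41]);
  cube([34, 34, 342]);
  translate([295, 0, 0]) cube([34, 34, 342]);
  translate([0, 254, 0]) cube([34, 34, 342]);
  translate([295, 254, 0]) cube([34, 34, 342]);
}
translate([1073, 0, 0]) {
  cube([100, 107, 2029]);
  translate([831, 0, 0]) cube([100, 107, 2029]);
  translate([0, 0, 2029]) cube([931, 107, 75]);
}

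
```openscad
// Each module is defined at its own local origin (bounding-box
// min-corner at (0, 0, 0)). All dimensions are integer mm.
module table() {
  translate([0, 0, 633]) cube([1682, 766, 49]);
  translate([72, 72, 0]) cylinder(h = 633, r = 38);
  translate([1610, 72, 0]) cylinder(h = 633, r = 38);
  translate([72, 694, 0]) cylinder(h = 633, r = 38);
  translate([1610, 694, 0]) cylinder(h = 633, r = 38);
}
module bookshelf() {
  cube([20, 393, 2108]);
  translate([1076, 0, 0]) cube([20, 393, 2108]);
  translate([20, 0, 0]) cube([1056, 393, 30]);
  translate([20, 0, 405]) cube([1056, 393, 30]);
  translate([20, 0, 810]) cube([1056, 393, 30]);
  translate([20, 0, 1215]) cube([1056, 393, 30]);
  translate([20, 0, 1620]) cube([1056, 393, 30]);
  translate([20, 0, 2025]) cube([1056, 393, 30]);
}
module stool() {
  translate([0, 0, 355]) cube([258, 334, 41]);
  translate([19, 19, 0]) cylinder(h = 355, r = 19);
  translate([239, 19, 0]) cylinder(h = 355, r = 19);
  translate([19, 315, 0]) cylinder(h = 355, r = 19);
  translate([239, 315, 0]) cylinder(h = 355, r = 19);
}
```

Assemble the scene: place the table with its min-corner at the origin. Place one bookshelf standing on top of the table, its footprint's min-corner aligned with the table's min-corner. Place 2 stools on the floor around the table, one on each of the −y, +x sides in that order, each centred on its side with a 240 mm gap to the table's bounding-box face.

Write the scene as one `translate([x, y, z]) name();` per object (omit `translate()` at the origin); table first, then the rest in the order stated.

table();
translate([0, 0, 682]) bookshelf();
translate([712, -574, 0]) stool();
translate([1922, 216, 0]) stool();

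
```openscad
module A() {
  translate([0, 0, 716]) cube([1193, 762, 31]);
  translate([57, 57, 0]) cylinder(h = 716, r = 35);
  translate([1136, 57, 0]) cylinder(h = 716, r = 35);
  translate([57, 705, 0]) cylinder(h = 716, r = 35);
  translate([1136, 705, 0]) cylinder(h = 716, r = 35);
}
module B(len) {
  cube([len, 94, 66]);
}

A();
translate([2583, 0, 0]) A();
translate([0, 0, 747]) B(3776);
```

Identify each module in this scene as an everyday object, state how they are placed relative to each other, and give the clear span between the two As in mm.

Second table starts at x = 2583; first ends at x = 1193; clear span = 2583 − 1193 = 1390 mm.

A is a table. B is a beam. A beam spans the tops of two tables. The clear span between the two tables is 1390 mm.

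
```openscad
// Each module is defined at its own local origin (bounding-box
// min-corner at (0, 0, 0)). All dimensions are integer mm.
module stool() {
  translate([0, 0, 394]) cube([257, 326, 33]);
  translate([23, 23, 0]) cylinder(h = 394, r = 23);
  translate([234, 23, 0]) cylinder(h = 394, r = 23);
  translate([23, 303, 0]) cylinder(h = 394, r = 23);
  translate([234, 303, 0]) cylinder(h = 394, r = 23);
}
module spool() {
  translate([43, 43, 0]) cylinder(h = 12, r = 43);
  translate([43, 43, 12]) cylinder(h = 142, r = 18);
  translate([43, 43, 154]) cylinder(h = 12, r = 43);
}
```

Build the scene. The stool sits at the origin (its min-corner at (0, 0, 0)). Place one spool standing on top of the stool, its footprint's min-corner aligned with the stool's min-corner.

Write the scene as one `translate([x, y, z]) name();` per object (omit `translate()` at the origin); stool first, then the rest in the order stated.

stool();
translate([0, 0, 427]) spool();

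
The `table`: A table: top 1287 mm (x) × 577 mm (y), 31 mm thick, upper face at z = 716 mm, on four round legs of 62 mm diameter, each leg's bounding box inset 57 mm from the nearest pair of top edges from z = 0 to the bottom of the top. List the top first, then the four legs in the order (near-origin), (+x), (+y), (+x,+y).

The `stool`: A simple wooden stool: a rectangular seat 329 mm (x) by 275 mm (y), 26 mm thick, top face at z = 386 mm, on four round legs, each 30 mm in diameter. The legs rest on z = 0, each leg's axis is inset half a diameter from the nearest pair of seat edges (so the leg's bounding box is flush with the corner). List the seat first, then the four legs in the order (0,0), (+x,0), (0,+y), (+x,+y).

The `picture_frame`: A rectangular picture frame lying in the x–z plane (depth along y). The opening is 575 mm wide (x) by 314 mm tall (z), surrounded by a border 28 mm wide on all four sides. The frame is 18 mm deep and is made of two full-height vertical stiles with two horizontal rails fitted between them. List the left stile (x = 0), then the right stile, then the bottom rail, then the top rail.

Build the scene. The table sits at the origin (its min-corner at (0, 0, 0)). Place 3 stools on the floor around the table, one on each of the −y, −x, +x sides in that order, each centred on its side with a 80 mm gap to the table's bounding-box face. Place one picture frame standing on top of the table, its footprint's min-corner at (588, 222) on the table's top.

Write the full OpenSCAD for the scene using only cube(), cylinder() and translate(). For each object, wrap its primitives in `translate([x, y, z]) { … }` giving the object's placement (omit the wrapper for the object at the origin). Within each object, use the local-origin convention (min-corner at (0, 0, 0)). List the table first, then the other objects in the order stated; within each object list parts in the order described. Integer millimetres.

translate([0, 0, 685]) cube([1287, 577, 31]);
translate([88, 88, 0]) cylinder(h = 685, r = 31);
translate([1199, 88, 0]) cylinder(h = 685, r = 31);
translate([88, 489, 0]) cylinder(h = 685, r = 31);
translate([1199, 489, 0]) cylinder(h = 685, r = 31);
translate([479, -355, 0]) {
  translate([0, 0, 360]) cube([329, 275, 26]);
  translate([15, 15, 0]) cylinder(h = 360, r = 15);
  translate([314, 15, 0]) cylinder(h = 360, r = 15);
  translate([15, 260, 0]) cylinder(h = 360, r = 15);
  translate([314, 260, 0]) cylinder(h = 360, r = 15);
}
translate([-409, 151, 0]) {
  translate([0, 0, 360]) cube([329, 275, 26]);
  translate([15, 15, 0]) cylinder(h = 360, r = 15);
  translate([314, 15, 0]) cylinder(h = 360, r = 15);
  translate([15, 260, 0]) cylinder(h = 360, r = 15);
  translate([314, 260, 0]) cylinder(h = 360, r = 15);
}
translate([1367, 151, 0]) {
  translate([0, 0, 360]) cube([329, 275, 26]);
  translate([15, 15, 0]) cylinder(h = 360, r = 15);
  translate([314, 15, 0]) cylinder(h = 360, r = 15);
  translate([15, 260, 0]) cylinder(h = 360, r = 15);
  translate([314, 260, 0]) cylinder(h = 360, r = 15);
}
translate([588, 222, 716]) {
  cube([28, 18, 370]);
  translate([603, 0, 0]) cube([28, 18, 370]);
  translate([28, 0, 0]) cube([575, 18, 28]);
  translate([28, 0, 342]) cube([575, 18, 28]);
}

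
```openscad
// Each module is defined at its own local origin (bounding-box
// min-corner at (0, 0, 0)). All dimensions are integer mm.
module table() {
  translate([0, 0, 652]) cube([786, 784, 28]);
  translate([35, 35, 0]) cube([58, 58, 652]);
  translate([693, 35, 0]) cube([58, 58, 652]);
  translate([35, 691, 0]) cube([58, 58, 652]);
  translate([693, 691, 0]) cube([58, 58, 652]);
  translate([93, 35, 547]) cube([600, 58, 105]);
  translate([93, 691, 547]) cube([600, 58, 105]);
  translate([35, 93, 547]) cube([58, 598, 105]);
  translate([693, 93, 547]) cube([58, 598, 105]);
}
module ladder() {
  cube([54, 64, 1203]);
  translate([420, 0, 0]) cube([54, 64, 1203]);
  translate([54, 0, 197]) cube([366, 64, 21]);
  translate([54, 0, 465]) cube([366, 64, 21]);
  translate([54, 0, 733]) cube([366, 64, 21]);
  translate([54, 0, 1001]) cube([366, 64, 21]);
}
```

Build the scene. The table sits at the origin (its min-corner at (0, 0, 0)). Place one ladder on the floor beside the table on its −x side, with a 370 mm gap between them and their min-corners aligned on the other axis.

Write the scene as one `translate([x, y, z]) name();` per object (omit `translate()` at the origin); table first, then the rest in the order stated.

table();
translate([-844, 0, 0]) ladder();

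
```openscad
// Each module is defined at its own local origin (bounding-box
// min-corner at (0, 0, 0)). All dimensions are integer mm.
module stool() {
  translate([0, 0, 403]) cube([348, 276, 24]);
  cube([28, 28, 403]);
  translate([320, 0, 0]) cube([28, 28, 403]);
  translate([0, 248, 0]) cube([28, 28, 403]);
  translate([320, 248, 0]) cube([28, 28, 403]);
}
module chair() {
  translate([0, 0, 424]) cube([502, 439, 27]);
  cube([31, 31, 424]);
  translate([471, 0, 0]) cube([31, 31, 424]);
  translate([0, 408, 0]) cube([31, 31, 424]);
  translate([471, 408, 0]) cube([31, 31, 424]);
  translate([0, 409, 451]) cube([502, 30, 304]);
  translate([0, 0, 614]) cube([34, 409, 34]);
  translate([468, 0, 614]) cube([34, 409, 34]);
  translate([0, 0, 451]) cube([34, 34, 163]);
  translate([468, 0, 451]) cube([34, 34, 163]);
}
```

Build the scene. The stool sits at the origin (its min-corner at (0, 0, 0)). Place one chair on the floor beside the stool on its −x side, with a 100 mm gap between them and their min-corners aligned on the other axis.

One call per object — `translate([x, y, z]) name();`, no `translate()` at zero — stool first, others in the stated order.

stool();
translate([-602, 0, 0]) chair();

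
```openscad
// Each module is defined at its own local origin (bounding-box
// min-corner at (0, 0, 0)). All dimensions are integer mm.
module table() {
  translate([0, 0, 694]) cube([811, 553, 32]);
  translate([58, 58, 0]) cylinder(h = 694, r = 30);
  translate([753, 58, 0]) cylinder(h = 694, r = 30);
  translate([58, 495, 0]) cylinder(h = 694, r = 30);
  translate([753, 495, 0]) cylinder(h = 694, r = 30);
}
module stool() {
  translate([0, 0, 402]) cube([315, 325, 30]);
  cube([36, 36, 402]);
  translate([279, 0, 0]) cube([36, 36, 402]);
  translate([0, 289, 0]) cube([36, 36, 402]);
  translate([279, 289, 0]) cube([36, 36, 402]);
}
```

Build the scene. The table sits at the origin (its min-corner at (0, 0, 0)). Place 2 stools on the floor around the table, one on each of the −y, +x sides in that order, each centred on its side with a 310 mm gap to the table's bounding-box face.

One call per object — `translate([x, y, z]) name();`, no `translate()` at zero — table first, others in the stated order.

table();
translate([248, -635, 0]) stool();
translate([1121, 114, 0]) stool();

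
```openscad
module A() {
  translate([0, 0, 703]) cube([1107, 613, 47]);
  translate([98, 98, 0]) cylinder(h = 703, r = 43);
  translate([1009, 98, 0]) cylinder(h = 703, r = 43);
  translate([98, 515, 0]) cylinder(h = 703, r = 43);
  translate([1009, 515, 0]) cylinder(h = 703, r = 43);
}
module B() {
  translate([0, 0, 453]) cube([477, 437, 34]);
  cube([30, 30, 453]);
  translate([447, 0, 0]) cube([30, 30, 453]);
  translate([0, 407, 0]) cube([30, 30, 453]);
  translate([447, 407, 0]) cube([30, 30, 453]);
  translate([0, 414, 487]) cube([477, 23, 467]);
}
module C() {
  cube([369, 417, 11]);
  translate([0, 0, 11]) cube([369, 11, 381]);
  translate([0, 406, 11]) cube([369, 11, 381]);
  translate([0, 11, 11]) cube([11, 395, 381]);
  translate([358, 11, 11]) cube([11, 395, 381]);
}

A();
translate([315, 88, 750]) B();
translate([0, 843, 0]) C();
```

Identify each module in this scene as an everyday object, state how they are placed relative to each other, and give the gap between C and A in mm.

A is a table. B is a chair. C is an open box. The chair is on top of the table, centred. The open box is on the floor beside the table on its +y side. The gap between the open box and the table is 230 mm.

The open box's nearest face is 230 mm from the table's +y face.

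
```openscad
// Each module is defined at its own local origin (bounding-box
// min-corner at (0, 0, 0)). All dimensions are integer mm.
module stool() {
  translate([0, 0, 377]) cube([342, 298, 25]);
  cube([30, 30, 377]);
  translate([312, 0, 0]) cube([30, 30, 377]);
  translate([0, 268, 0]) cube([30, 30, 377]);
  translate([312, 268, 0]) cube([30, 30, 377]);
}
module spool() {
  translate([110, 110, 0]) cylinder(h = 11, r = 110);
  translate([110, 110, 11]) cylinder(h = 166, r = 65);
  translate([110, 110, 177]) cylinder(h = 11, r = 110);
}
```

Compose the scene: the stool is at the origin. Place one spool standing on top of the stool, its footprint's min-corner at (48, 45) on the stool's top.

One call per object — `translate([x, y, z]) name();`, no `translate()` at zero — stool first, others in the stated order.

stool();
translate([48, 45, 402]) spool();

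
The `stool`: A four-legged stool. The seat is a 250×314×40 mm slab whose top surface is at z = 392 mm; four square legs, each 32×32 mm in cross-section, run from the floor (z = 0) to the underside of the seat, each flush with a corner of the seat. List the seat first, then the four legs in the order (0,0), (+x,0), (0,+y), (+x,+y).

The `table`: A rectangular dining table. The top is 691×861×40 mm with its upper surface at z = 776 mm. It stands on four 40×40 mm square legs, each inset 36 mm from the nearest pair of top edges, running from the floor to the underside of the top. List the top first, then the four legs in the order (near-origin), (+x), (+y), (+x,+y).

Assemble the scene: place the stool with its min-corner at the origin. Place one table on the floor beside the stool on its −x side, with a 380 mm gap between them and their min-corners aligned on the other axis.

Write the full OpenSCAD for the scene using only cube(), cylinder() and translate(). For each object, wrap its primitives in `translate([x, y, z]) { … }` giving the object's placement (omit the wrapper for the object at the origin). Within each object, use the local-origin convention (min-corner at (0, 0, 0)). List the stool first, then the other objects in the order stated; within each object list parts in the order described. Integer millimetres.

translate([0, 0, 352]) cube([250, 314, 40]);
cube([32, 32, 352]);
translate([218, 0, 0]) cube([32, 32, 352]);
translate([0, 282, 0]) cube([32, 32, 352]);
translate([218, 282, 0]) cube([32, 32, 352]);
translate([-1071, 0, 0]) {
  translate([0, 0, 736]) cube([691, 861, 40]);
  translate([36, 36, 0]) cube([40, 40, 736]);
  translate([615, 36, 0]) cube([40, 40, 736]);
  translate([36, 785, 0]) cube([40, 40, 736]);
  translate([615, 785, 0]) cube([40, 40, 736]);
}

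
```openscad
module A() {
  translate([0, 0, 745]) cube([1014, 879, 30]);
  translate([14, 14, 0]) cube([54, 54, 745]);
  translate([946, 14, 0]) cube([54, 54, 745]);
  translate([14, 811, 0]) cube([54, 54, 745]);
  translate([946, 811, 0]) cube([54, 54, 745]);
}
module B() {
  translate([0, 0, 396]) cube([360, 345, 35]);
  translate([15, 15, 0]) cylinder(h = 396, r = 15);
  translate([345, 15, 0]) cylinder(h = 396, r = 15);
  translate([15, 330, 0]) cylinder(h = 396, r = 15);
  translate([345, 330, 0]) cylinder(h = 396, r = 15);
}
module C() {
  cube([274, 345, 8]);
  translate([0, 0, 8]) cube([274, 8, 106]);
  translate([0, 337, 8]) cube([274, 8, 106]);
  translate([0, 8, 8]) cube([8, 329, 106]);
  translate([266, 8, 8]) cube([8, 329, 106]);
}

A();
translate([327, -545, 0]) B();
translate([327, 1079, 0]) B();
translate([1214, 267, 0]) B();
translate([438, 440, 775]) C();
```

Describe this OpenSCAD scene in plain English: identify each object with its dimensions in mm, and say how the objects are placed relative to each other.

A is a rectangular dining table. The top is 1014×879×30 mm with its upper surface at z = 775 mm. It stands on four 54×54 mm square legs, each inset 14 mm from the nearest pair of top edges, running from the floor to the underside of the top.

B is a four-legged stool. The seat is a 360×345×35 mm slab whose top surface is at z = 431 mm; four round legs, each 30 mm in diameter, run from the floor (z = 0) to the underside of the seat, each leg's axis is inset half a diameter from the nearest pair of seat edges (so the leg's bounding box is flush with the corner).

C is an open-topped rectangular box: outside dimensions 274×345×114 mm, with a uniform wall and base thickness of 8 mm. The base is a full 274×345 slab on the floor; four walls sit on top of the base. The front and back walls (the −y and +y sides) span the full width; the two side walls fit between them.

Three stools sit around the table at the −y, +y, +x sides. The open box is on top of the table.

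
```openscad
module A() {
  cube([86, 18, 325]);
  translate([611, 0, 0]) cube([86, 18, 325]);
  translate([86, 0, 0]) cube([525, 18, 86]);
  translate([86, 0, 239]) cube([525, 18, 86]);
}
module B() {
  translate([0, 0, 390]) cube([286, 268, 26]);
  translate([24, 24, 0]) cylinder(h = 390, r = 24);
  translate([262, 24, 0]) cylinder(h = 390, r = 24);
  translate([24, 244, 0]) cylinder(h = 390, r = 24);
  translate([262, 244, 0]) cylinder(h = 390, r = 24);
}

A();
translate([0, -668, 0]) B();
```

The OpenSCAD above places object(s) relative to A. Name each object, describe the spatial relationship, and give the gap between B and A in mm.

The stool's nearest face is 400 mm from the picture frame's −y face.

A is a picture frame. B is a stool. The stool is on the floor beside the picture frame on its −y side. The gap between the stool and the picture frame is 400 mm.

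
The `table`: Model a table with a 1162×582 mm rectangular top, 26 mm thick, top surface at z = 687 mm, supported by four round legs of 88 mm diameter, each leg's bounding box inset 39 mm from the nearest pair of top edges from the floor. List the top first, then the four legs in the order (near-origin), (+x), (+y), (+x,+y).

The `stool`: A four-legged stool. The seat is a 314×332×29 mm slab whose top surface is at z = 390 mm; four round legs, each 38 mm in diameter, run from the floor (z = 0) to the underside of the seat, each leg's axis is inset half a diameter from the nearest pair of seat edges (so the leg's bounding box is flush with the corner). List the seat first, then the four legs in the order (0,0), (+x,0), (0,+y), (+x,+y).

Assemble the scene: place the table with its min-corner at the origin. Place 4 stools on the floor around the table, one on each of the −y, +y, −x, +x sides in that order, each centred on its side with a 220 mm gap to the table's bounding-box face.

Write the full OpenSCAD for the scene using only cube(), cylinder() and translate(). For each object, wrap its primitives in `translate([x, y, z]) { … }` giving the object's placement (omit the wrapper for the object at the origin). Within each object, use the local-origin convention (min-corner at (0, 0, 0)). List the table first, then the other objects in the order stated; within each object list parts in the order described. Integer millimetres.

translate([0, 0, 661]) cube([1162, 582, 26]);
translate([83, 83, 0]) cylinder(h = 661, r = 44);
translate([1079, 83, 0]) cylinder(h = 661, r = 44);
translate([83, 499, 0]) cylinder(h = 661, r = 44);
translate([1079, 499, 0]) cylinder(h = 661, r = 44);
translate([424, -552, 0]) {
  translate([0, 0, 361]) cube([314, 332, 29]);
  translate([19, 19, 0]) cylinder(h = 361, r = 19);
  translate([295, 19, 0]) cylinder(h = 361, r = 19);
  translate([19, 313, 0]) cylinder(h = 361, r = 19);
  translate([295, 313, 0]) cylinder(h = 361, r = 19);
}
translate([424, 802, 0]) {
  translate([0, 0, 361]) cube([314, 332, 29]);
  translate([19, 19, 0]) cylinder(h = 361, r = 19);
  translate([295, 19, 0]) cylinder(h = 361, r = 19);
  translate([19, 313, 0]) cylinder(h = 361, r = 19);
  translate([295, 313, 0]) cylinder(h = 361, r = 19);
}
translate([-534, 125, 0]) {
  translate([0, 0, 361]) cube([314, 332, 29]);
  translate([19, 19, 0]) cylinder(h = 361, r = 19);
  translate([295, 19, 0]) cylinder(h = 361, r = 19);
  translate([19, 313, 0]) cylinder(h = 361, r = 19);
  translate([295, 313, 0]) cylinder(h = 361, r = 19);
}
translate([1382, 125, 0]) {
  translate([0, 0, 361]) cube([314, 332, 29]);
  translate([19, 19, 0]) cylinder(h = 361, r = 19);
  translate([295, 19, 0]) cylinder(h = 361, r = 19);
  translate([19, 313, 0]) cylinder(h = 361, r = 19);
  translate([295, 313, 0]) cylinder(h = 361, r = 19);
}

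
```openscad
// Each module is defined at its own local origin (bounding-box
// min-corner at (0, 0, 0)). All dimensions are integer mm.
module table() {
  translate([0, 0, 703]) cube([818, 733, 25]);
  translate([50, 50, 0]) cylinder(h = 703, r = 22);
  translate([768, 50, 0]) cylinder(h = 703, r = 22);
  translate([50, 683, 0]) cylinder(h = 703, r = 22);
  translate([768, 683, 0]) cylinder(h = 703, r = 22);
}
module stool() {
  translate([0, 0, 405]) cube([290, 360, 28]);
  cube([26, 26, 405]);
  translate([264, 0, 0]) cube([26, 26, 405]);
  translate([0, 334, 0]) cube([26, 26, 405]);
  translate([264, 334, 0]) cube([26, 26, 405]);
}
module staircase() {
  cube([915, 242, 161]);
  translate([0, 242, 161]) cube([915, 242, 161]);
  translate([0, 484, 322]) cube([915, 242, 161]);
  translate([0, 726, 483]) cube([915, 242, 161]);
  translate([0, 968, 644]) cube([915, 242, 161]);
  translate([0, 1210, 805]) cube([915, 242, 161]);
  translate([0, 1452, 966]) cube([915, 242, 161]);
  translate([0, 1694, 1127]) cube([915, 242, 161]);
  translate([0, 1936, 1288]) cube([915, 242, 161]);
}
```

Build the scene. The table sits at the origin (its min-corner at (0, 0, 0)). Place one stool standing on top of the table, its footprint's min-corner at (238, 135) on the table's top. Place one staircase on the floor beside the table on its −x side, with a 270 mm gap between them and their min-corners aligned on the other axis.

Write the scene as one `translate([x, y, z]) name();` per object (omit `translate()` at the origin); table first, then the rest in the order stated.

table();
translate([238, 135, 728]) stool();
translate([-1185, 0, 0]) staircase();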